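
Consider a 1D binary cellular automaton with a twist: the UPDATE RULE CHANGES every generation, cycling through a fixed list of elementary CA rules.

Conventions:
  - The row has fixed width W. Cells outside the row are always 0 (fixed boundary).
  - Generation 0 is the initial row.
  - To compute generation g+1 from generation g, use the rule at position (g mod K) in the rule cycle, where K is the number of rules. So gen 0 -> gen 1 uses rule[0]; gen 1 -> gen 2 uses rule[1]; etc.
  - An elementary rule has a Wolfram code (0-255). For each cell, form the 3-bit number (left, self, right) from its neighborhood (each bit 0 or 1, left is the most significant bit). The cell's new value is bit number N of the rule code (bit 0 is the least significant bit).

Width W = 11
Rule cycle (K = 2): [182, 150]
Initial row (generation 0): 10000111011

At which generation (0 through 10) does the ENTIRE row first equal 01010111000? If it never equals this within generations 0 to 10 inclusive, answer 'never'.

Answer: never

Derivation:
Gen 0: 10000111011
Gen 1 (rule 182): 11001010100
Gen 2 (rule 150): 00111010110
Gen 3 (rule 182): 01010111001
Gen 4 (rule 150): 11010010111
Gen 5 (rule 182): 00111111010
Gen 6 (rule 150): 01011110011
Gen 7 (rule 182): 11101101100
Gen 8 (rule 150): 01000000010
Gen 9 (rule 182): 11100000111
Gen 10 (rule 150): 01010001010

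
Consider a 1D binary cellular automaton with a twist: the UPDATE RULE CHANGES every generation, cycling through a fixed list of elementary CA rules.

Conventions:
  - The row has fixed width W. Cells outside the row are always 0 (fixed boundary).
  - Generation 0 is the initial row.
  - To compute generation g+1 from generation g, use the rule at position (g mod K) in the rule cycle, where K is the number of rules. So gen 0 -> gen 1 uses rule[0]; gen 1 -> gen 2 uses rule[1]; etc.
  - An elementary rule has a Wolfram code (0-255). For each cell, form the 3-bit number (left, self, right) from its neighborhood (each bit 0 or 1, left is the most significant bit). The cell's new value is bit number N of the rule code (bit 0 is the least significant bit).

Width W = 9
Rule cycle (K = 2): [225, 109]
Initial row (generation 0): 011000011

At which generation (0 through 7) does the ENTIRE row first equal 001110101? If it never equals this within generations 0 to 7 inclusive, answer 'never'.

Gen 0: 011000011
Gen 1 (rule 225): 001011001
Gen 2 (rule 109): 101111001
Gen 3 (rule 225): 010111000
Gen 4 (rule 109): 011101011
Gen 5 (rule 225): 001110101
Gen 6 (rule 109): 101011111
Gen 7 (rule 225): 010101111

Answer: 5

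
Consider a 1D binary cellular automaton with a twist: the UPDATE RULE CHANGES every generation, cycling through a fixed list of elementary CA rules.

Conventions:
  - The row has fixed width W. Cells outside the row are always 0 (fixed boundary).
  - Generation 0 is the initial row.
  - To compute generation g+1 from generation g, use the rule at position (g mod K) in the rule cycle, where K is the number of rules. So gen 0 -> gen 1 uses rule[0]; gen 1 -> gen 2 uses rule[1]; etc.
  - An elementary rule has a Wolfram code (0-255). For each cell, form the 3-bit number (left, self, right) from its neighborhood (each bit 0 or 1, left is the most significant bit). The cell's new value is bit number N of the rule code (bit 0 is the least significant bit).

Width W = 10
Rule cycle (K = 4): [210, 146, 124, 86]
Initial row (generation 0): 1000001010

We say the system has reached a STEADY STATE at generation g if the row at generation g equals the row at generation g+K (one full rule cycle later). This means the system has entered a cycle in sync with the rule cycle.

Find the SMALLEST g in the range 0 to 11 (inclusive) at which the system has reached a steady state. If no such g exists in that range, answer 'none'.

Gen 0: 1000001010
Gen 1 (rule 210): 0100010001
Gen 2 (rule 146): 1010101010
Gen 3 (rule 124): 1111111111
Gen 4 (rule 86): 0000000001
Gen 5 (rule 210): 0000000010
Gen 6 (rule 146): 0000000101
Gen 7 (rule 124): 0000000111
Gen 8 (rule 86): 0000001001
Gen 9 (rule 210): 0000010110
Gen 10 (rule 146): 0000100001
Gen 11 (rule 124): 0000110001
Gen 12 (rule 86): 0001011011
Gen 13 (rule 210): 0010001001
Gen 14 (rule 146): 0101010110
Gen 15 (rule 124): 0111111111

Answer: none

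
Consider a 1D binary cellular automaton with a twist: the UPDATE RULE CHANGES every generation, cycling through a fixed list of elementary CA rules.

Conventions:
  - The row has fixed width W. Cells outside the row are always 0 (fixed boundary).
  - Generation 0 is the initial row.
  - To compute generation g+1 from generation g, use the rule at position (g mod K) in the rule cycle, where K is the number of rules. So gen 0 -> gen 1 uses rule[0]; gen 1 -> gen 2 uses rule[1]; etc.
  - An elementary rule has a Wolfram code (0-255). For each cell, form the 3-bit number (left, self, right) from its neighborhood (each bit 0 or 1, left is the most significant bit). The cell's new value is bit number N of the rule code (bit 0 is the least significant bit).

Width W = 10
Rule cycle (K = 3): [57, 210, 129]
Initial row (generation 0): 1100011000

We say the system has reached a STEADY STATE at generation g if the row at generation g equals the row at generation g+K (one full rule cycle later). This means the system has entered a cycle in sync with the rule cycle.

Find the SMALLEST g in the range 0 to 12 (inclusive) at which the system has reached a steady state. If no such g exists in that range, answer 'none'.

Answer: 0

Derivation:
Gen 0: 1100011000
Gen 1 (rule 57): 1011010111
Gen 2 (rule 210): 0001000011
Gen 3 (rule 129): 1100011000
Gen 4 (rule 57): 1011010111
Gen 5 (rule 210): 0001000011
Gen 6 (rule 129): 1100011000
Gen 7 (rule 57): 1011010111
Gen 8 (rule 210): 0001000011
Gen 9 (rule 129): 1100011000
Gen 10 (rule 57): 1011010111
Gen 11 (rule 210): 0001000011
Gen 12 (rule 129): 1100011000
Gen 13 (rule 57): 1011010111
Gen 14 (rule 210): 0001000011
Gen 15 (rule 129): 1100011000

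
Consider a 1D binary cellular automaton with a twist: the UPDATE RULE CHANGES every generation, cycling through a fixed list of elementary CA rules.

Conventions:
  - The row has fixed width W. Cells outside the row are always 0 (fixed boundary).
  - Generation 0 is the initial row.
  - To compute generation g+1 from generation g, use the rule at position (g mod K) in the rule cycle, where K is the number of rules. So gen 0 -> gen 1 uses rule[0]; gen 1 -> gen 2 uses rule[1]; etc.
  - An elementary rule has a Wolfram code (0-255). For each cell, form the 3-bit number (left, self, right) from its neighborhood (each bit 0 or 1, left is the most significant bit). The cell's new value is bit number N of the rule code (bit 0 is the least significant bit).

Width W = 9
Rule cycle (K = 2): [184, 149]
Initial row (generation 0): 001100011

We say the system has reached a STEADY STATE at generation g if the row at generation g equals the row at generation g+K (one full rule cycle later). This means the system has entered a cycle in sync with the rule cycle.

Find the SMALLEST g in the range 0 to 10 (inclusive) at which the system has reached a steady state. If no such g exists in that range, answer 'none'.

Answer: none

Derivation:
Gen 0: 001100011
Gen 1 (rule 184): 001010010
Gen 2 (rule 149): 101011011
Gen 3 (rule 184): 010110110
Gen 4 (rule 149): 010000001
Gen 5 (rule 184): 001000000
Gen 6 (rule 149): 101111111
Gen 7 (rule 184): 011111110
Gen 8 (rule 149): 001111101
Gen 9 (rule 184): 001111010
Gen 10 (rule 149): 100110011
Gen 11 (rule 184): 010101010
Gen 12 (rule 149): 010101011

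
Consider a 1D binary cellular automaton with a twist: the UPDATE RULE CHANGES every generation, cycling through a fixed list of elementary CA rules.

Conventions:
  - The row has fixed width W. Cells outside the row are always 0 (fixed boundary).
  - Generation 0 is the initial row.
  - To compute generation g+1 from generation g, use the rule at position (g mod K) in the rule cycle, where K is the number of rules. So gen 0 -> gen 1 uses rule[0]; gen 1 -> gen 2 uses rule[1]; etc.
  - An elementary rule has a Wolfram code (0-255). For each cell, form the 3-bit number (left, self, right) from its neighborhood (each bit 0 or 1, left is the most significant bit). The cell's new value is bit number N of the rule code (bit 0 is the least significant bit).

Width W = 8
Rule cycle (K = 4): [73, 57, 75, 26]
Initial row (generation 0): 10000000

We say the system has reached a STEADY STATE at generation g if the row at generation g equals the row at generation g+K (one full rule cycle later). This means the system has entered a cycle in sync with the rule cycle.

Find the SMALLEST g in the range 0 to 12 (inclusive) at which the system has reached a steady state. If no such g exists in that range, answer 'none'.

Answer: 9

Derivation:
Gen 0: 10000000
Gen 1 (rule 73): 00111111
Gen 2 (rule 57): 10100000
Gen 3 (rule 75): 00001111
Gen 4 (rule 26): 00011000
Gen 5 (rule 73): 11011011
Gen 6 (rule 57): 10110110
Gen 7 (rule 75): 00110110
Gen 8 (rule 26): 01100101
Gen 9 (rule 73): 01100000
Gen 10 (rule 57): 01011111
Gen 11 (rule 75): 10010001
Gen 12 (rule 26): 01101010
Gen 13 (rule 73): 01100000
Gen 14 (rule 57): 01011111
Gen 15 (rule 75): 10010001
Gen 16 (rule 26): 01101010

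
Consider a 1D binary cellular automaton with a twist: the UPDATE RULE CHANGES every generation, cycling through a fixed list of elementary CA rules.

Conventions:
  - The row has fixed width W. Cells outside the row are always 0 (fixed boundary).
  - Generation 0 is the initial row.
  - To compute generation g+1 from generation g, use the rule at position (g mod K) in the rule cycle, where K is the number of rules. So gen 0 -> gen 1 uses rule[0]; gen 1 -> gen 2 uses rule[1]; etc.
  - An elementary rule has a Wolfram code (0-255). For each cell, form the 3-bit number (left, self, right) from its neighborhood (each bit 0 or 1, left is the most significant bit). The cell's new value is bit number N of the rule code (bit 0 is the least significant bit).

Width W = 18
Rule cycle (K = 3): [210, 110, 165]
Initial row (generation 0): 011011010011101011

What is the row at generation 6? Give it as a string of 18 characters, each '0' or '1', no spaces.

Answer: 100010000001001001

Derivation:
Gen 0: 011011010011101011
Gen 1 (rule 210): 101001001101100001
Gen 2 (rule 110): 111011011111100011
Gen 3 (rule 165): 010100101111001000
Gen 4 (rule 210): 100011000111110100
Gen 5 (rule 110): 100111001100011100
Gen 6 (rule 165): 100010000001001001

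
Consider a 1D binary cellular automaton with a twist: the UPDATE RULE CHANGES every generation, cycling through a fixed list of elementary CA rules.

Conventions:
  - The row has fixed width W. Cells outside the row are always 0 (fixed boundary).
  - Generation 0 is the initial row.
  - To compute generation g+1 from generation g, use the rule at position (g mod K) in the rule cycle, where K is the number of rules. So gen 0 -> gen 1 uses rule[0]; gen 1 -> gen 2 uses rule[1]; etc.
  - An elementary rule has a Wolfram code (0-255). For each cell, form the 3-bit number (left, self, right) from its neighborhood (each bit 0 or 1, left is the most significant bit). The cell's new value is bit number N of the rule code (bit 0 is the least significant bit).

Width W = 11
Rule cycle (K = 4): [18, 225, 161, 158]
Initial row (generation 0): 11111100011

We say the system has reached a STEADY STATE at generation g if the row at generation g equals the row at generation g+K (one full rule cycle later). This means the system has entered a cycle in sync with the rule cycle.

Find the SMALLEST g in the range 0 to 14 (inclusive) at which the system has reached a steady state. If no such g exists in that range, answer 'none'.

Gen 0: 11111100011
Gen 1 (rule 18): 00000010100
Gen 2 (rule 225): 11111001001
Gen 3 (rule 161): 01110000000
Gen 4 (rule 158): 11101000000
Gen 5 (rule 18): 00000100000
Gen 6 (rule 225): 11110001111
Gen 7 (rule 161): 01100100110
Gen 8 (rule 158): 11011111101
Gen 9 (rule 18): 00000000000
Gen 10 (rule 225): 11111111111
Gen 11 (rule 161): 01111111110
Gen 12 (rule 158): 11111111101
Gen 13 (rule 18): 00000000000
Gen 14 (rule 225): 11111111111
Gen 15 (rule 161): 01111111110
Gen 16 (rule 158): 11111111101
Gen 17 (rule 18): 00000000000
Gen 18 (rule 225): 11111111111

Answer: 9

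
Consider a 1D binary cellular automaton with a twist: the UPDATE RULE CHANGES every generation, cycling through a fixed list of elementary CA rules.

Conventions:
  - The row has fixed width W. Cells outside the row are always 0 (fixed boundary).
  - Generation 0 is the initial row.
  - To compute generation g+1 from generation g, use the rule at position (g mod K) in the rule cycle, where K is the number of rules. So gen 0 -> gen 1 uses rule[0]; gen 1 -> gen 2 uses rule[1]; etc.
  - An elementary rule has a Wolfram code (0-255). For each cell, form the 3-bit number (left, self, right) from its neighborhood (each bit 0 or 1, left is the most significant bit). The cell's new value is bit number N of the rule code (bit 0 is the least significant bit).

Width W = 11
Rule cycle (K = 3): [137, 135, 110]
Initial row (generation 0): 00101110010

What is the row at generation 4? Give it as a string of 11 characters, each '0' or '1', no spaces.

Answer: 11100010000

Derivation:
Gen 0: 00101110010
Gen 1 (rule 137): 10001100000
Gen 2 (rule 135): 10110001111
Gen 3 (rule 110): 11110011001
Gen 4 (rule 137): 11100010000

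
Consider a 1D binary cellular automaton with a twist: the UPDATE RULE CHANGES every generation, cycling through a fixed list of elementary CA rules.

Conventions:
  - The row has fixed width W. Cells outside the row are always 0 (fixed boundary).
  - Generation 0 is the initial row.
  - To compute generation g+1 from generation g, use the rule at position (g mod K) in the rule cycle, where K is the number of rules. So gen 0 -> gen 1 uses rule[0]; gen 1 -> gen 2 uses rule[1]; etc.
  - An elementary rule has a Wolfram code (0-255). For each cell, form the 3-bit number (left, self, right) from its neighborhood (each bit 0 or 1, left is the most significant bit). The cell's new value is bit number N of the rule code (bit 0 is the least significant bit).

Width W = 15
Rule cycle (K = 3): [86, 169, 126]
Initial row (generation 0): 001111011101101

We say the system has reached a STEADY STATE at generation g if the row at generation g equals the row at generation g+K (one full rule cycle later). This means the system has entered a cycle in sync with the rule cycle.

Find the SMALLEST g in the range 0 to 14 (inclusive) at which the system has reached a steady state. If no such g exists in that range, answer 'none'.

Answer: none

Derivation:
Gen 0: 001111011101101
Gen 1 (rule 86): 010001000100101
Gen 2 (rule 169): 000100010000010
Gen 3 (rule 126): 001110111000111
Gen 4 (rule 86): 010010001101001
Gen 5 (rule 169): 000000101010000
Gen 6 (rule 126): 000001111111000
Gen 7 (rule 86): 000010000001100
Gen 8 (rule 169): 111000111101001
Gen 9 (rule 126): 101101100111111
Gen 10 (rule 86): 100100111000001
Gen 11 (rule 169): 000000110011100
Gen 12 (rule 126): 000001111110110
Gen 13 (rule 86): 000010000010011
Gen 14 (rule 169): 111000111000010
Gen 15 (rule 126): 101101101100111
Gen 16 (rule 86): 100100100111001
Gen 17 (rule 169): 000000000110000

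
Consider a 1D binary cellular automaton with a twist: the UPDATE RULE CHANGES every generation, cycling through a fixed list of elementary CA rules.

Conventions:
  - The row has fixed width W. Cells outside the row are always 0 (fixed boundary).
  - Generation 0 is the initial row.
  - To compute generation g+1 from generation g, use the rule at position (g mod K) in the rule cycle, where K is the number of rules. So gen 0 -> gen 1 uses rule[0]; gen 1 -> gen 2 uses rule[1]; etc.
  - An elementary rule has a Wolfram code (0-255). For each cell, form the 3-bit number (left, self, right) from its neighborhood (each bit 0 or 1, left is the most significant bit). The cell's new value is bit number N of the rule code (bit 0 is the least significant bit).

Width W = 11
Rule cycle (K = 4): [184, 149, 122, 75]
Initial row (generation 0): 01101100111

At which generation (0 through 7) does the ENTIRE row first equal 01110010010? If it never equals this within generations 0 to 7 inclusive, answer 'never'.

Gen 0: 01101100111
Gen 1 (rule 184): 01011010110
Gen 2 (rule 149): 01000010001
Gen 3 (rule 122): 10100101010
Gen 4 (rule 75): 00001000000
Gen 5 (rule 184): 00000100000
Gen 6 (rule 149): 11110111111
Gen 7 (rule 122): 10011100001

Answer: never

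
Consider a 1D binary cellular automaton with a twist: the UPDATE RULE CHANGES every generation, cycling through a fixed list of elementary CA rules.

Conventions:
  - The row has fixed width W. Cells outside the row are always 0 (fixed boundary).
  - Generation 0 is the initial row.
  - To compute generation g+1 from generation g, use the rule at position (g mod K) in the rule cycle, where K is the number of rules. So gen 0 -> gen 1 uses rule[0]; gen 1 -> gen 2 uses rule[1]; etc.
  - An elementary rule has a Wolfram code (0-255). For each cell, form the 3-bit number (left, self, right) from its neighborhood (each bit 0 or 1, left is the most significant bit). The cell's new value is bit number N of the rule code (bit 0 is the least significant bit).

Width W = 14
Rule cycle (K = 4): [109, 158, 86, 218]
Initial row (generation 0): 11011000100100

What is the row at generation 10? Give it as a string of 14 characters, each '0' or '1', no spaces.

Answer: 11100111111110

Derivation:
Gen 0: 11011000100100
Gen 1 (rule 109): 11111010100101
Gen 2 (rule 158): 11110010111101
Gen 3 (rule 86): 00011110000101
Gen 4 (rule 218): 00111111001000
Gen 5 (rule 109): 10100001001011
Gen 6 (rule 158): 10110011111010
Gen 7 (rule 86): 10011100001011
Gen 8 (rule 218): 01111110010011
Gen 9 (rule 109): 01000010010011
Gen 10 (rule 158): 11100111111110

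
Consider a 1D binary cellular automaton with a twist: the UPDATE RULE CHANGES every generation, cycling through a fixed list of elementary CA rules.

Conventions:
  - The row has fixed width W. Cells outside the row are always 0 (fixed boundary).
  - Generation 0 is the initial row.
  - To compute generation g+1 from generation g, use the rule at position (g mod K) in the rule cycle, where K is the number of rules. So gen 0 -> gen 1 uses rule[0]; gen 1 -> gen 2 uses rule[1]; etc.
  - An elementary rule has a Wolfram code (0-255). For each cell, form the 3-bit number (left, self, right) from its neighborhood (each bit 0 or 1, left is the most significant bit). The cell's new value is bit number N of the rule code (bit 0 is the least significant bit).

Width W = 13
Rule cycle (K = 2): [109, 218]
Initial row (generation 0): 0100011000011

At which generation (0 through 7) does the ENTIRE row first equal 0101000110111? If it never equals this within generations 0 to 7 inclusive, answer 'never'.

Answer: never

Derivation:
Gen 0: 0100011000011
Gen 1 (rule 109): 0101011011011
Gen 2 (rule 218): 1000011011011
Gen 3 (rule 109): 1011011111111
Gen 4 (rule 218): 0011011111111
Gen 5 (rule 109): 1011110000001
Gen 6 (rule 218): 0011111000010
Gen 7 (rule 109): 1010001011010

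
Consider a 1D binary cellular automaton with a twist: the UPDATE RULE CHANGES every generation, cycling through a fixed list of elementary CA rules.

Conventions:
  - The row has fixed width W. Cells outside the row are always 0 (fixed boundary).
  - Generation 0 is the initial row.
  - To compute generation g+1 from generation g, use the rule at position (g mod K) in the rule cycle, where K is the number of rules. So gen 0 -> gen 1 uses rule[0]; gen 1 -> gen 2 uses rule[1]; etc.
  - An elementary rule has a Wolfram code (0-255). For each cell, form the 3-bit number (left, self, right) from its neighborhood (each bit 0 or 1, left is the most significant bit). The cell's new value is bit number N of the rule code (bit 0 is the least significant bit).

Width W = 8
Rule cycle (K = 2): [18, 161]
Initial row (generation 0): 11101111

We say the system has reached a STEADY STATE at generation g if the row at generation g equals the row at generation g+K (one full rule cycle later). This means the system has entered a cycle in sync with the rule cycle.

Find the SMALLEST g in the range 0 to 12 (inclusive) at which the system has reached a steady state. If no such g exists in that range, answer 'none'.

Answer: 1

Derivation:
Gen 0: 11101111
Gen 1 (rule 18): 00000000
Gen 2 (rule 161): 11111111
Gen 3 (rule 18): 00000000
Gen 4 (rule 161): 11111111
Gen 5 (rule 18): 00000000
Gen 6 (rule 161): 11111111
Gen 7 (rule 18): 00000000
Gen 8 (rule 161): 11111111
Gen 9 (rule 18): 00000000
Gen 10 (rule 161): 11111111
Gen 11 (rule 18): 00000000
Gen 12 (rule 161): 11111111
Gen 13 (rule 18): 00000000
Gen 14 (rule 161): 11111111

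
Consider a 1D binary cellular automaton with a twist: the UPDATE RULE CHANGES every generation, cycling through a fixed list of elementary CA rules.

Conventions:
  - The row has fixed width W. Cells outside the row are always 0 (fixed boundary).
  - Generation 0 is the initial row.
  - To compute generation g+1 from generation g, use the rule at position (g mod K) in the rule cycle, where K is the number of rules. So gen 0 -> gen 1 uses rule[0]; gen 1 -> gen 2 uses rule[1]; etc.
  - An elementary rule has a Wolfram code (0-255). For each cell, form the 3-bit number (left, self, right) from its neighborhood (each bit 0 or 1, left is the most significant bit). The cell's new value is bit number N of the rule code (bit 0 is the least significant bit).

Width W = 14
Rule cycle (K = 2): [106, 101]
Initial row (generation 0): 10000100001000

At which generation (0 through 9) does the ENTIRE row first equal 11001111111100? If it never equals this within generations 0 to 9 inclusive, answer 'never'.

Gen 0: 10000100001000
Gen 1 (rule 106): 00001000010000
Gen 2 (rule 101): 11101011010111
Gen 3 (rule 106): 10110111101101
Gen 4 (rule 101): 11011000110111
Gen 5 (rule 106): 11111001111101
Gen 6 (rule 101): 00001000000111
Gen 7 (rule 106): 00010000001101
Gen 8 (rule 101): 11010111100111
Gen 9 (rule 106): 11101100101101

Answer: never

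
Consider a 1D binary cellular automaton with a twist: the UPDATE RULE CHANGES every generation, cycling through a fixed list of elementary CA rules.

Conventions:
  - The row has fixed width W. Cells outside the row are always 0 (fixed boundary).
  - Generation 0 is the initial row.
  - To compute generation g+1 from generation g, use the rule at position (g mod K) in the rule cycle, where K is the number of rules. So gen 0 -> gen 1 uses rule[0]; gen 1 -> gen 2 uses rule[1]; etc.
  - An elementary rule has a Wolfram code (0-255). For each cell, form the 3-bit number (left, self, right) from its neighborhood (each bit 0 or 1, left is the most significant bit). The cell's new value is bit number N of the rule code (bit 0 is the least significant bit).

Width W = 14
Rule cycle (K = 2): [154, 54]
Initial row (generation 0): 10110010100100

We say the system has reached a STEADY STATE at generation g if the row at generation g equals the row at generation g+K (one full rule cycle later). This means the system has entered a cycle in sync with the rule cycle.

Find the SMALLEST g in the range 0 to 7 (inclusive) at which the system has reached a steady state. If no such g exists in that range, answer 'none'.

Gen 0: 10110010100100
Gen 1 (rule 154): 00101100011010
Gen 2 (rule 54): 01110010100111
Gen 3 (rule 154): 11101100011110
Gen 4 (rule 54): 00010010100001
Gen 5 (rule 154): 00101100010010
Gen 6 (rule 54): 01110010111111
Gen 7 (rule 154): 11101100111110
Gen 8 (rule 54): 00010011000001
Gen 9 (rule 154): 00101110100010

Answer: none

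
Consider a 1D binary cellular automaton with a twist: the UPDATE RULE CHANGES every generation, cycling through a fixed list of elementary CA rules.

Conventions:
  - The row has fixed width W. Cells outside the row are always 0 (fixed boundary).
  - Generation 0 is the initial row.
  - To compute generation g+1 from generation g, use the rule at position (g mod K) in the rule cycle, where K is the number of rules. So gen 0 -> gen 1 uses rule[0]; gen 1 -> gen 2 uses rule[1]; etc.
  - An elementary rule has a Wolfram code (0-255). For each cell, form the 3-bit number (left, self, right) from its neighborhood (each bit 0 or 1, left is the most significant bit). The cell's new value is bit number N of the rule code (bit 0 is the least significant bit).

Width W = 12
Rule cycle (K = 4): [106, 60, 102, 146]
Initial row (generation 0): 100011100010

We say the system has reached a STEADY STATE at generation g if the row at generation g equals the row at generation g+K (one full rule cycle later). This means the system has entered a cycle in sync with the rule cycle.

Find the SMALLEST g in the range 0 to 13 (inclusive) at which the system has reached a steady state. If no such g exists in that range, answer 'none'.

Gen 0: 100011100010
Gen 1 (rule 106): 000110100100
Gen 2 (rule 60): 000101110110
Gen 3 (rule 102): 001110011010
Gen 4 (rule 146): 010101100001
Gen 5 (rule 106): 101011100010
Gen 6 (rule 60): 111110010011
Gen 7 (rule 102): 000010110101
Gen 8 (rule 146): 000100000000
Gen 9 (rule 106): 001000000000
Gen 10 (rule 60): 001100000000
Gen 11 (rule 102): 010100000000
Gen 12 (rule 146): 100010000000
Gen 13 (rule 106): 000100000000
Gen 14 (rule 60): 000110000000
Gen 15 (rule 102): 001010000000
Gen 16 (rule 146): 010001000000
Gen 17 (rule 106): 100010000000

Answer: none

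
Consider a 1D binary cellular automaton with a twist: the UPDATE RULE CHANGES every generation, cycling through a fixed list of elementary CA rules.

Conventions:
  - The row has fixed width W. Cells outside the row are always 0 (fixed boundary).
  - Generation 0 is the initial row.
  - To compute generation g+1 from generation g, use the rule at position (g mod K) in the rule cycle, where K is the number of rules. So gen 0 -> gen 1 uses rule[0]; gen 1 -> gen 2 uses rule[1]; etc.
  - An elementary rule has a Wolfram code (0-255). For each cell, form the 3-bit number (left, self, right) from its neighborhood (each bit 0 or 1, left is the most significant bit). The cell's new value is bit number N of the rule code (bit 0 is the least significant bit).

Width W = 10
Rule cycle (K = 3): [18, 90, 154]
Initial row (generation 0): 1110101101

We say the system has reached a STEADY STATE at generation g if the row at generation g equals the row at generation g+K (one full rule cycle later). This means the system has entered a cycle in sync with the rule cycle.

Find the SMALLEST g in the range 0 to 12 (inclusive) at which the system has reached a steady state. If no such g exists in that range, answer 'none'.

Gen 0: 1110101101
Gen 1 (rule 18): 0000000000
Gen 2 (rule 90): 0000000000
Gen 3 (rule 154): 0000000000
Gen 4 (rule 18): 0000000000
Gen 5 (rule 90): 0000000000
Gen 6 (rule 154): 0000000000
Gen 7 (rule 18): 0000000000
Gen 8 (rule 90): 0000000000
Gen 9 (rule 154): 0000000000
Gen 10 (rule 18): 0000000000
Gen 11 (rule 90): 0000000000
Gen 12 (rule 154): 0000000000
Gen 13 (rule 18): 0000000000
Gen 14 (rule 90): 0000000000
Gen 15 (rule 154): 0000000000

Answer: 1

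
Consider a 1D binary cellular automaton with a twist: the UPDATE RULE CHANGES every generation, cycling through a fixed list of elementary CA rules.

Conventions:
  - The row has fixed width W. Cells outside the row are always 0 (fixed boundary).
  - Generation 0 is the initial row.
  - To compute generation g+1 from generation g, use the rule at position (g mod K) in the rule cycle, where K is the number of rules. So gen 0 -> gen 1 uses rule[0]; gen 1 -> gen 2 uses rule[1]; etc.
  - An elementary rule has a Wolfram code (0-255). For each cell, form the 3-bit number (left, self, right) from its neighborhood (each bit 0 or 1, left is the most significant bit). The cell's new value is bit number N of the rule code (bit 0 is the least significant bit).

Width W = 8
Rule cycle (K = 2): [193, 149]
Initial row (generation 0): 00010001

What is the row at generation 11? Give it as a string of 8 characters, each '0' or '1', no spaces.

Answer: 01011111

Derivation:
Gen 0: 00010001
Gen 1 (rule 193): 11000100
Gen 2 (rule 149): 00110111
Gen 3 (rule 193): 10010011
Gen 4 (rule 149): 11011000
Gen 5 (rule 193): 01001011
Gen 6 (rule 149): 01101000
Gen 7 (rule 193): 00100011
Gen 8 (rule 149): 10111000
Gen 9 (rule 193): 00011011
Gen 10 (rule 149): 11000000
Gen 11 (rule 193): 01011111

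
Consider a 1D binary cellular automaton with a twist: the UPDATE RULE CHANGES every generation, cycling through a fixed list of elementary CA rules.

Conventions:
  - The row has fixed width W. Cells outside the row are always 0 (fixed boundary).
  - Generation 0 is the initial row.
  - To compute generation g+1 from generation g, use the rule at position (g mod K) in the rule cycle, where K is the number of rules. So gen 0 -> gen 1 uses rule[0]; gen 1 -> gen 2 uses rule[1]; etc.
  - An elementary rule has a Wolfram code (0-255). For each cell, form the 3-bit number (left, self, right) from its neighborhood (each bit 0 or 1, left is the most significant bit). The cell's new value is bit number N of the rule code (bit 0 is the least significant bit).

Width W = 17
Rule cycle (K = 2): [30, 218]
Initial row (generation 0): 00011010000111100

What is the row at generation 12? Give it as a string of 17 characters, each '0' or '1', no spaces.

Gen 0: 00011010000111100
Gen 1 (rule 30): 00110011001100010
Gen 2 (rule 218): 01111111111110101
Gen 3 (rule 30): 11000000000000101
Gen 4 (rule 218): 11100000000001000
Gen 5 (rule 30): 10010000000011100
Gen 6 (rule 218): 01101000000111110
Gen 7 (rule 30): 11001100001100001
Gen 8 (rule 218): 11111110011110010
Gen 9 (rule 30): 10000001110001111
Gen 10 (rule 218): 01000011111011111
Gen 11 (rule 30): 11100110000010000
Gen 12 (rule 218): 11111111000101000

Answer: 11111111000101000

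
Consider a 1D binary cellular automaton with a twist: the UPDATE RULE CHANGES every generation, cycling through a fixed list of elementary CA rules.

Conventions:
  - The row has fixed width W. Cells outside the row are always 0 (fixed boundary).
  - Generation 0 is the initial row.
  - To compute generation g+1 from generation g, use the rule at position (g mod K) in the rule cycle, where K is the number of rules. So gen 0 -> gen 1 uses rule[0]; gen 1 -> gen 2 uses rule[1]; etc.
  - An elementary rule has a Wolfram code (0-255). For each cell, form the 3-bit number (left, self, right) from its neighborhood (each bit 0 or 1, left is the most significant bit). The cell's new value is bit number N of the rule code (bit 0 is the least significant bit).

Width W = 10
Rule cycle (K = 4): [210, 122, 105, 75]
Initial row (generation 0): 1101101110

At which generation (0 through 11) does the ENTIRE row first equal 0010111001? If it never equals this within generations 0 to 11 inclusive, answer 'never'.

Gen 0: 1101101110
Gen 1 (rule 210): 0100100111
Gen 2 (rule 122): 1011011101
Gen 3 (rule 105): 0111110110
Gen 4 (rule 75): 1100010110
Gen 5 (rule 210): 0110100011
Gen 6 (rule 122): 1111010111
Gen 7 (rule 105): 1001101101
Gen 8 (rule 75): 0011101100
Gen 9 (rule 210): 0101100110
Gen 10 (rule 122): 1011111111
Gen 11 (rule 105): 0110000001

Answer: never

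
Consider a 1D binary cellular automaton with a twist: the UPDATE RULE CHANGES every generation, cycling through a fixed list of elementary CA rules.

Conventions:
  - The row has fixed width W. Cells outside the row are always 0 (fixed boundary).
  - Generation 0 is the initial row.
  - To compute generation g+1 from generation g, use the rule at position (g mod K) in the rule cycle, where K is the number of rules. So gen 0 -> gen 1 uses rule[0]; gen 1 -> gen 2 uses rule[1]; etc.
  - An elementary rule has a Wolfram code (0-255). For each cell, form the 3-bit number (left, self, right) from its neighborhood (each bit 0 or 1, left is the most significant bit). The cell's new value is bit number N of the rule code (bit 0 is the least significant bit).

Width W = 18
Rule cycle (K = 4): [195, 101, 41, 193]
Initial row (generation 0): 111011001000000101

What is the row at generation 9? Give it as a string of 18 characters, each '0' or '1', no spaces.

Gen 0: 111011001000000101
Gen 1 (rule 195): 011001010011111000
Gen 2 (rule 101): 001001110000001011
Gen 3 (rule 41): 100001000111100110
Gen 4 (rule 193): 001100010011100010
Gen 5 (rule 195): 110101100101101100
Gen 6 (rule 101): 011110100110110101
Gen 7 (rule 41): 010001000101101010
Gen 8 (rule 193): 000100010000100000
Gen 9 (rule 195): 111001100111001111

Answer: 111001100111001111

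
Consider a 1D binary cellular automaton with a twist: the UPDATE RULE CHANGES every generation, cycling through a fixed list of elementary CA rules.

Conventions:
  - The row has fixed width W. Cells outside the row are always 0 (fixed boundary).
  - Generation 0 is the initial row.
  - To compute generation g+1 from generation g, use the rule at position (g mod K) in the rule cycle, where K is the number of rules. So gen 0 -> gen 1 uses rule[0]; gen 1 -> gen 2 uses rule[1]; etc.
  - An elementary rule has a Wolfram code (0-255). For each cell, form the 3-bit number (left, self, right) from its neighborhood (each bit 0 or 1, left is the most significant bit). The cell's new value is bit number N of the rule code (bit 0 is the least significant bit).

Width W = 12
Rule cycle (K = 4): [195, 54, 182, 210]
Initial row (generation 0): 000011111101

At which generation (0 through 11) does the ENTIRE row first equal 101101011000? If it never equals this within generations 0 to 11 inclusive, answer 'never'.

Gen 0: 000011111101
Gen 1 (rule 195): 111101111100
Gen 2 (rule 54): 000010000010
Gen 3 (rule 182): 000111000111
Gen 4 (rule 210): 001011101011
Gen 5 (rule 195): 110001100001
Gen 6 (rule 54): 001010010011
Gen 7 (rule 182): 011111111100
Gen 8 (rule 210): 101111111110
Gen 9 (rule 195): 000111111110
Gen 10 (rule 54): 001000000001
Gen 11 (rule 182): 011100000011

Answer: never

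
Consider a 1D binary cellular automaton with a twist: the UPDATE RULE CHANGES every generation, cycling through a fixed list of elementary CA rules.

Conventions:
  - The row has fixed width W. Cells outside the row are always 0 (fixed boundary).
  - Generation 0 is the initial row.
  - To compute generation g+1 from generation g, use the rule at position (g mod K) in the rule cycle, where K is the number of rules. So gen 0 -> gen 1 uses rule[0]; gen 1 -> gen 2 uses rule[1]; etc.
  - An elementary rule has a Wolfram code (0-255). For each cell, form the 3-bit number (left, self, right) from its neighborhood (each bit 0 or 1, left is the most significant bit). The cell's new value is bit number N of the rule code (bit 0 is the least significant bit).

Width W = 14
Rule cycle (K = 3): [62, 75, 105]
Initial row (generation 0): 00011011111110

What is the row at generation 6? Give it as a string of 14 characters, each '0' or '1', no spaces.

Answer: 00001100100010

Derivation:
Gen 0: 00011011111110
Gen 1 (rule 62): 00110110000001
Gen 2 (rule 75): 11110110111110
Gen 3 (rule 105): 10011111100010
Gen 4 (rule 62): 11110000010111
Gen 5 (rule 75): 10010111100101
Gen 6 (rule 105): 00001100100010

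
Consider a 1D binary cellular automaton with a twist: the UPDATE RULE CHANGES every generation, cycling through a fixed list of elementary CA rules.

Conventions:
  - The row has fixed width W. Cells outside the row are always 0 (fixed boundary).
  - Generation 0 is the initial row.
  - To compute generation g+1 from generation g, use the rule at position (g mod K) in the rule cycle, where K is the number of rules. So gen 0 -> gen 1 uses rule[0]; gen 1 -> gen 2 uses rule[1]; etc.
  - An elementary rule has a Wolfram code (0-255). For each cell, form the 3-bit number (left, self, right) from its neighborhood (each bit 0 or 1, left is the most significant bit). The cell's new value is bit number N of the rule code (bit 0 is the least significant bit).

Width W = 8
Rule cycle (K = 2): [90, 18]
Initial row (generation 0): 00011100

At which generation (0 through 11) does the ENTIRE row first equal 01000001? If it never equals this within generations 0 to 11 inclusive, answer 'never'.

Answer: 2

Derivation:
Gen 0: 00011100
Gen 1 (rule 90): 00110110
Gen 2 (rule 18): 01000001
Gen 3 (rule 90): 10100010
Gen 4 (rule 18): 00010101
Gen 5 (rule 90): 00100000
Gen 6 (rule 18): 01010000
Gen 7 (rule 90): 10001000
Gen 8 (rule 18): 01010100
Gen 9 (rule 90): 10000010
Gen 10 (rule 18): 01000101
Gen 11 (rule 90): 10101000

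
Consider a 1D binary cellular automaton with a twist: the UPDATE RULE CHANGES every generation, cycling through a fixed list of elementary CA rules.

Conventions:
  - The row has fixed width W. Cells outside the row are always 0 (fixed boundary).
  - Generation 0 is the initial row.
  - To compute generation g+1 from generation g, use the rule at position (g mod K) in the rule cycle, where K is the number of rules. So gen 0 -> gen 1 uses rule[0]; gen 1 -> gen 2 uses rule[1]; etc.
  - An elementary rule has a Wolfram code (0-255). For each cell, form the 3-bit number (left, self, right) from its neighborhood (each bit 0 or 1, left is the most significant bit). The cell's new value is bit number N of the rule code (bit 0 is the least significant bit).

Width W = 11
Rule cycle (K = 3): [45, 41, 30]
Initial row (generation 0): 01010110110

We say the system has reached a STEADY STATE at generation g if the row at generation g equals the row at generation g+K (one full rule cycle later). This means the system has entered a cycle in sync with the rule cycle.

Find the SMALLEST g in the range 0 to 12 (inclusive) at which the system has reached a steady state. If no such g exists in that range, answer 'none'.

Answer: none

Derivation:
Gen 0: 01010110110
Gen 1 (rule 45): 01111101100
Gen 2 (rule 41): 01000011001
Gen 3 (rule 30): 11100110111
Gen 4 (rule 45): 10000101100
Gen 5 (rule 41): 00110011001
Gen 6 (rule 30): 01101110111
Gen 7 (rule 45): 01011001100
Gen 8 (rule 41): 00110001001
Gen 9 (rule 30): 01101011111
Gen 10 (rule 45): 01011110000
Gen 11 (rule 41): 00110000111
Gen 12 (rule 30): 01101001100
Gen 13 (rule 45): 01011001001
Gen 14 (rule 41): 00110000000
Gen 15 (rule 30): 01101000000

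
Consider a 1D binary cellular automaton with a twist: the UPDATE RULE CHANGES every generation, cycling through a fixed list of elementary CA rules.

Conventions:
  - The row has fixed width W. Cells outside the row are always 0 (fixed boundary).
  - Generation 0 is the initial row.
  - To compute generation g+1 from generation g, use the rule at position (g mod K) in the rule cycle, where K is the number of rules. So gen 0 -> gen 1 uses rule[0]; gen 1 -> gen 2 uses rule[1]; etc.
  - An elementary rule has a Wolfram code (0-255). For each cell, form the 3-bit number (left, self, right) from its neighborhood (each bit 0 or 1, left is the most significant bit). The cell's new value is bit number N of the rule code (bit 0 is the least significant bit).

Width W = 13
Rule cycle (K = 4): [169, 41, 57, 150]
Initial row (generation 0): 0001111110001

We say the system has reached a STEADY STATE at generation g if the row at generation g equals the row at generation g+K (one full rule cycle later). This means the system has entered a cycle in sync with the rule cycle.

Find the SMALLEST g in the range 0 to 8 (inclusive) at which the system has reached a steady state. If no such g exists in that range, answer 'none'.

Gen 0: 0001111110001
Gen 1 (rule 169): 1101111100100
Gen 2 (rule 41): 1011000000001
Gen 3 (rule 57): 0110111111100
Gen 4 (rule 150): 1000011111010
Gen 5 (rule 169): 0011011110100
Gen 6 (rule 41): 1010110001001
Gen 7 (rule 57): 0101101100100
Gen 8 (rule 150): 1100000011110
Gen 9 (rule 169): 1001111011100
Gen 10 (rule 41): 0001000110001
Gen 11 (rule 57): 1100110101100
Gen 12 (rule 150): 0011000100010

Answer: none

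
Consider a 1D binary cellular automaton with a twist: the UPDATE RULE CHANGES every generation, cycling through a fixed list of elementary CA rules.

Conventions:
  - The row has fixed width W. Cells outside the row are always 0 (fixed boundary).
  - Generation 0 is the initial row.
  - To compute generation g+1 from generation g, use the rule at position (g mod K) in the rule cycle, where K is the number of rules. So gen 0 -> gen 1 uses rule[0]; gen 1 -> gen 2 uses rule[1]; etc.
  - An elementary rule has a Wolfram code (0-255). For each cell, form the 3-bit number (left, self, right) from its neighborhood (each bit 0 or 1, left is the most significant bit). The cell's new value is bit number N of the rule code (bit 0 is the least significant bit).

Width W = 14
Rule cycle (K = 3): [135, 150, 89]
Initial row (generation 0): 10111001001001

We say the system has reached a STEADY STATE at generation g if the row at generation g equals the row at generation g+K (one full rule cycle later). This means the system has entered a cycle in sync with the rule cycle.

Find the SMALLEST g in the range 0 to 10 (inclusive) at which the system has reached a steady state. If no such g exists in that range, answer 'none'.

Answer: none

Derivation:
Gen 0: 10111001001001
Gen 1 (rule 135): 10010011011011
Gen 2 (rule 150): 11111100000000
Gen 3 (rule 89): 10000111111111
Gen 4 (rule 135): 10111011111110
Gen 5 (rule 150): 10010001111101
Gen 6 (rule 89): 01001101000100
Gen 7 (rule 135): 11010001011101
Gen 8 (rule 150): 00011011001001
Gen 9 (rule 89): 11011011100100
Gen 10 (rule 135): 00000001001101
Gen 11 (rule 150): 00000011110001
Gen 12 (rule 89): 11111010011100
Gen 13 (rule 135): 01110010101001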